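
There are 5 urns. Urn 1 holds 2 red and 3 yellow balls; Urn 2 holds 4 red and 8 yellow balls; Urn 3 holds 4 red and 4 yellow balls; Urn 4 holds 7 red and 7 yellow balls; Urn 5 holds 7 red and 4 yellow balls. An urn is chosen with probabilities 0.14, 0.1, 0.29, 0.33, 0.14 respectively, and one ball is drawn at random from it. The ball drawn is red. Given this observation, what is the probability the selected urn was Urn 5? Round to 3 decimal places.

Tabulate prior·likelihood by source: [1] prior 0.14, lik 0.4, product 0.05600; [2] prior 0.1, lik 0.3333, product 0.03333; [3] prior 0.29, lik 0.5, product 0.1450; [4] prior 0.33, lik 0.5, product 0.1650; [5] prior 0.14, lik 0.6364, product 0.08909.
Normalizing constant = 0.48842; the posterior for Urn 5 is its product over the sum, 0.08909/0.48842 = 0.182.

Posterior probability ≈ 0.182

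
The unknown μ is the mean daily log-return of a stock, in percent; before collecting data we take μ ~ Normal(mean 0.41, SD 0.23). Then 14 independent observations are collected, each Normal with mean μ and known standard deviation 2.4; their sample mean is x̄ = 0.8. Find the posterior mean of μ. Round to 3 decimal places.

Prior precision 1/τ₀² = 1/0.23² = 18.9036; data precision n/σ² = 14/2.4² = 2.43056.
Posterior precision = 18.9036 + 2.43056 = 21.3341.
Posterior mean = (18.9036·0.41 + 2.43056·0.8) / 21.3341 = 0.454.

Posterior mean ≈ 0.454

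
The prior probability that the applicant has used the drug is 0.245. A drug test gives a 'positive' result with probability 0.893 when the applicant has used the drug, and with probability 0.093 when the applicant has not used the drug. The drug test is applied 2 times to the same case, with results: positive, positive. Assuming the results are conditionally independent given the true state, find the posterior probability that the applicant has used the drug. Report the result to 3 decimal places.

Let H be the event that the applicant has used the drug; start with P(H) = 0.245. P('positive'|H) = 0.893, P('positive'|¬H) = 0.093.
Update on result 1 ('positive'): P(H) ← 0.893·0.2450 / (0.893·0.2450 + 0.093·0.7550) = 0.21879/0.28900 = 0.7570.
Update on result 2 ('positive'): P(H) ← 0.893·0.7570 / (0.893·0.7570 + 0.093·0.2430) = 0.67604/0.69863 = 0.9677.

Posterior P(H) ≈ 0.968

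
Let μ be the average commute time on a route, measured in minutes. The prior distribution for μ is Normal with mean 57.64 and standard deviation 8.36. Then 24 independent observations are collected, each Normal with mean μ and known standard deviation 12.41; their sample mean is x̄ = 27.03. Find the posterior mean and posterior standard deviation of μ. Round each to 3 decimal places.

With known σ, the Normal prior is conjugate. Weight on the data is w = (n/σ²)/(n/σ² + 1/τ₀²) = 0.155836/(0.155836+0.0143083) = 0.91590.
Posterior mean = w·x̄ + (1−w)·μ₀ = 0.91590·27.03 + 0.084095·57.64 = 29.604. Posterior variance = 1/(0.155836+0.0143083) = 5.87737, so SD = 2.424.

Posterior mean ≈ 29.604; posterior SD ≈ 2.424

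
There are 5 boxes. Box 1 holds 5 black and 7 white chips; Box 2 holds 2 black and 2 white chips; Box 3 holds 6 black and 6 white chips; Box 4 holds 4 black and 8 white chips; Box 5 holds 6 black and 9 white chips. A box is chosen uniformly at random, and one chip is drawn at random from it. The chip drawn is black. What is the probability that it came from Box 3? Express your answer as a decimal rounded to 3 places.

Posterior probability ≈ 0.233

Tabulate prior·likelihood by source: [1] prior 0.2, lik 0.4167, product 0.08333; [2] prior 0.2, lik 0.5, product 0.1000; [3] prior 0.2, lik 0.5, product 0.1000; [4] prior 0.2, lik 0.3333, product 0.06667; [5] prior 0.2, lik 0.4, product 0.08000.
Normalizing constant = 0.43000; the posterior for Box 3 is its product over the sum, 0.1000/0.43000 = 0.233.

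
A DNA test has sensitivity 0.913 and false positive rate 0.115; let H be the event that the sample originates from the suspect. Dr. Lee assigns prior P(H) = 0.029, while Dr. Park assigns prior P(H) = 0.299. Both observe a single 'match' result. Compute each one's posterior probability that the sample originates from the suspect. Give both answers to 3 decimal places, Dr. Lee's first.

The likelihood ratio for a 'match' result is 0.913/0.115 = 7.9391.
Dr. Lee: prior odds 0.029/0.971 = 0.029866; posterior odds 0.23711; posterior probability 0.192.
Dr. Park: prior odds 0.299/0.701 = 0.42653; posterior odds 3.3863; posterior probability 0.772.

Dr. Lee: 0.192; Dr. Park: 0.772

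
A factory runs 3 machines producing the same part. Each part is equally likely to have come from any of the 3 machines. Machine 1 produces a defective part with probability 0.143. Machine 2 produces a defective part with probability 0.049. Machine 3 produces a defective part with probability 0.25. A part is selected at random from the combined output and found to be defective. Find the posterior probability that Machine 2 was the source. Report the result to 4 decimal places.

Posterior probability ≈ 0.1109

P(defective|M1) = 0.143; P(defective|M2) = 0.049; P(defective|M3) = 0.25.
Prior × likelihood for each source: 0.333333·0.143=0.04767, 0.333333·0.049=0.01633, 0.333333·0.25=0.08333. Summing gives P(defective) = 0.14733.
P(Machine 2 | defective) = 0.01633 / 0.14733 = 0.1109.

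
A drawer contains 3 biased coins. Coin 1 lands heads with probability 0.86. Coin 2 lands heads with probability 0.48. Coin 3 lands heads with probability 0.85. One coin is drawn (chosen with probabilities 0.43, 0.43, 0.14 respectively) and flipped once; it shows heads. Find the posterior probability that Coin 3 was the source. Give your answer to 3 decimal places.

Posterior probability ≈ 0.171

Tabulate prior·likelihood by source: [1] prior 0.43, lik 0.86, product 0.3698; [2] prior 0.43, lik 0.48, product 0.2064; [3] prior 0.14, lik 0.85, product 0.1190.
Normalizing constant = 0.69520; the posterior for Coin 3 is its product over the sum, 0.1190/0.69520 = 0.171.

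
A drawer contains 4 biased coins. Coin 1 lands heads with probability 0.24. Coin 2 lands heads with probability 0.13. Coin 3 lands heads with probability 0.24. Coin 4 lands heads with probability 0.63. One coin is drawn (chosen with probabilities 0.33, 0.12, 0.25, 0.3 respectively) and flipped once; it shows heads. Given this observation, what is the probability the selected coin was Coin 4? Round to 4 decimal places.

Tabulate prior·likelihood by source: [1] prior 0.33, lik 0.24, product 0.07920; [2] prior 0.12, lik 0.13, product 0.01560; [3] prior 0.25, lik 0.24, product 0.06000; [4] prior 0.3, lik 0.63, product 0.1890.
Normalizing constant = 0.34380; the posterior for Coin 4 is its product over the sum, 0.1890/0.34380 = 0.5497.

Posterior probability ≈ 0.5497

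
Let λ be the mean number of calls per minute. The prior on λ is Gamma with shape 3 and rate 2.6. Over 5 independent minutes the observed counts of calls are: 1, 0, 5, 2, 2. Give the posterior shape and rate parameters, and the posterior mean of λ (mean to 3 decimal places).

Total count ∑xᵢ = 10 over n = 5 minutes.
Gamma is conjugate to the Poisson likelihood: posterior is Gamma(shape = 3+10 = 13, rate = 2.6+5 = 7.6).
Posterior mean = shape/rate = 13/7.6 = 1.711.

Posterior: Gamma(shape=13, rate=7.6); mean ≈ 1.711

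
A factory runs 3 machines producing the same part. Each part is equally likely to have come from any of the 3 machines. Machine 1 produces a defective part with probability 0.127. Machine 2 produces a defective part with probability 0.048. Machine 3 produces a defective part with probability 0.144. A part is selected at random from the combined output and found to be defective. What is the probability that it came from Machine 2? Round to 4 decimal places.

Posterior probability ≈ 0.1505

Tabulate prior·likelihood by source: [1] prior 0.333333, lik 0.127, product 0.04233; [2] prior 0.333333, lik 0.048, product 0.01600; [3] prior 0.333333, lik 0.144, product 0.04800.
Normalizing constant = 0.10633; the posterior for Machine 2 is its product over the sum, 0.01600/0.10633 = 0.1505.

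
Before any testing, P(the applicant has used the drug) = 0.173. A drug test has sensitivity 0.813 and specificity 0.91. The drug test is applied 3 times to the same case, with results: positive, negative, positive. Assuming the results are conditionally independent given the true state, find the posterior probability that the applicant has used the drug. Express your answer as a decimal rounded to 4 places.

With H the event that the applicant has used the drug, the joint likelihood of the observed sequence is P(data|H) = 0.813·0.187·0.813 = 0.12360 and P(data|¬H) = 0.09·0.91·0.09 = 0.0073710.
Bayes: P(H|data) = 0.173·0.12360 / (0.173·0.12360 + 0.827·0.0073710) = 0.021383/0.027479 = 0.7782.

Posterior P(H) ≈ 0.7782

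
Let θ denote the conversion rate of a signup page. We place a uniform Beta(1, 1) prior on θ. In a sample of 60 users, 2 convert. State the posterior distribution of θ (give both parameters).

Posterior: Beta(3, 59)

Observing 2 successes and 58 failures updates Beta(1, 1) by adding the success and failure counts to the two shape parameters: α = 1+2 = 3, β = 1+58 = 59.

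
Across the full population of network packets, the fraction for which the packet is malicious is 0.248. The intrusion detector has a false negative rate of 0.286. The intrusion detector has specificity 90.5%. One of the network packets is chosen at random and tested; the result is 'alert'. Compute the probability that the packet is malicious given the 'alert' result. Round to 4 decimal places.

Let H be the event that the packet is malicious. P(H) = 0.248, so P(¬H) = 0.752. With E the 'alert' result, P(E|H) = 0.714 and P(E|¬H) = 0.095.
P(E) = 0.714·0.248 + 0.095·0.752 = 0.17707 + 0.071440 = 0.24851.
By Bayes' theorem, P(H|E) = 0.17707 / 0.24851 = 0.7125.

P(H | E) ≈ 0.7125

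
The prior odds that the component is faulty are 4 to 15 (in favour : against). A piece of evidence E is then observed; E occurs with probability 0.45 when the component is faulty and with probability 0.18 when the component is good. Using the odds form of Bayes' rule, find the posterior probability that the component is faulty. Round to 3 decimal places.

Posterior probability ≈ 0.400

Prior odds = 4/15 = 0.26667. In log-odds, ln(0.26667) = -1.3218.
Add log likelihood ratio: ln(2.5000) = 0.91629.
Posterior log-odds = -0.40547, so posterior odds = exp(-0.40547) = 0.66667. Converting, P(H|E) = 0.66667/1.6667 = 0.400.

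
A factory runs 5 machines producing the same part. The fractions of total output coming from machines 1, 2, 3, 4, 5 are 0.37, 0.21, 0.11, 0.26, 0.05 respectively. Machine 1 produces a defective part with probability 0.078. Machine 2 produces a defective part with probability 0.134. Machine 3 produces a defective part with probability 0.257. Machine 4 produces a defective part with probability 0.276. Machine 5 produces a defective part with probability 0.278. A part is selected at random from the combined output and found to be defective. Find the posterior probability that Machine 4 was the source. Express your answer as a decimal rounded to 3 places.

P(defective|M1) = 0.078; P(defective|M2) = 0.134; P(defective|M3) = 0.257; P(defective|M4) = 0.276; P(defective|M5) = 0.278.
Prior × likelihood for each source: 0.37·0.078=0.02886, 0.21·0.134=0.02814, 0.11·0.257=0.02827, 0.26·0.276=0.07176, 0.05·0.278=0.01390. Summing gives P(defective) = 0.17093.
P(Machine 4 | defective) = 0.07176 / 0.17093 = 0.420.

Posterior probability ≈ 0.420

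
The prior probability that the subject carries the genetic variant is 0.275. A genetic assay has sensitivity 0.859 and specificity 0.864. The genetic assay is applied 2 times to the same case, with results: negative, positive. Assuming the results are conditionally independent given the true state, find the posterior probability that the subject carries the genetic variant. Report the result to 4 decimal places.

Posterior P(H) ≈ 0.2811

Let H be the event that the subject carries the genetic variant; start with P(H) = 0.275. P('positive'|H) = 0.859, P('positive'|¬H) = 0.136.
Update on result 1 ('negative'): P(H) ← 0.141·0.2750 / (0.141·0.2750 + 0.864·0.7250) = 0.038775/0.66517 = 0.0583.
Update on result 2 ('positive'): P(H) ← 0.859·0.0583 / (0.859·0.0583 + 0.136·0.9417) = 0.050074/0.17815 = 0.2811.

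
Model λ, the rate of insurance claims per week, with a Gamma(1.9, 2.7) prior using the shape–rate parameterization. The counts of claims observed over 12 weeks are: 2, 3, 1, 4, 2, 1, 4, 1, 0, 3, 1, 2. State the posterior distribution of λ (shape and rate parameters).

Posterior: Gamma(shape=25.9, rate=14.7)

The Poisson likelihood adds the total count to the shape and the number of exposure periods to the rate. Here ∑xᵢ = 24 and n = 12, so shape 1.9→25.9 and rate 2.7→14.7.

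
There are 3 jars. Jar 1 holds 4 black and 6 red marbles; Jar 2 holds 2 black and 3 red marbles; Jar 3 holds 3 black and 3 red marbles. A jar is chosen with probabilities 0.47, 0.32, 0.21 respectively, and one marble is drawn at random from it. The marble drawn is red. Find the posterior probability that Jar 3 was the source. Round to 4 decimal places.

Posterior probability ≈ 0.1813

Tabulate prior·likelihood by source: [1] prior 0.47, lik 0.6, product 0.2820; [2] prior 0.32, lik 0.6, product 0.1920; [3] prior 0.21, lik 0.5, product 0.1050.
Normalizing constant = 0.57900; the posterior for Jar 3 is its product over the sum, 0.1050/0.57900 = 0.1813.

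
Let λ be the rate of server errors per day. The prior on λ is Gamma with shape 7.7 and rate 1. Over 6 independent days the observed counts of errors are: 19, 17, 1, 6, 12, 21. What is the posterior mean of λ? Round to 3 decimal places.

Posterior mean ≈ 11.957

The Poisson likelihood adds the total count to the shape and the number of exposure periods to the rate. Here ∑xᵢ = 76 and n = 6, so shape 7.7→83.7 and rate 1→7.
Posterior mean = shape/rate = 83.7/7 = 11.957.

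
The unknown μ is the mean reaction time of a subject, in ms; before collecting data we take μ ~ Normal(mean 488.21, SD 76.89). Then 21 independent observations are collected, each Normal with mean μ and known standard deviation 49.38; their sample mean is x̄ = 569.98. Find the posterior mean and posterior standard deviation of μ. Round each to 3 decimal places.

Posterior mean ≈ 568.405; posterior SD ≈ 10.671

With known σ, the Normal prior is conjugate. Weight on the data is w = (n/σ²)/(n/σ² + 1/τ₀²) = 0.00861226/(0.00861226+0.00016915) = 0.98074.
Posterior mean = w·x̄ + (1−w)·μ₀ = 0.98074·569.98 + 0.019262·488.21 = 568.405. Posterior variance = 1/(0.00861226+0.00016915) = 113.877, so SD = 10.671.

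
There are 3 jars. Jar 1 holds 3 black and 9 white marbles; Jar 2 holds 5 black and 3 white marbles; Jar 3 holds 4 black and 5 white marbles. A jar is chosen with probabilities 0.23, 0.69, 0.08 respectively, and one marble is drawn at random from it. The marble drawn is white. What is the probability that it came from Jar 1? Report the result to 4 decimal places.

P(white|Jar 1) = 0.75; P(white|Jar 2) = 0.375; P(white|Jar 3) = 0.5556.
Prior × likelihood for each source: 0.23·0.75=0.1725, 0.69·0.375=0.2587, 0.08·0.5556=0.04444. Summing gives P(white) = 0.47569.
P(Jar 1 | white) = 0.1725 / 0.47569 = 0.3626.

Posterior probability ≈ 0.3626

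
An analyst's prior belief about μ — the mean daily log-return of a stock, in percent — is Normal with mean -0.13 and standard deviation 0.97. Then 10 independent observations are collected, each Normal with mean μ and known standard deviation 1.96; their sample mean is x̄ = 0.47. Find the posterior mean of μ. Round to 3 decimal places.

With known σ, the Normal prior is conjugate. Weight on the data is w = (n/σ²)/(n/σ² + 1/τ₀²) = 2.60308/(2.60308+1.06281) = 0.71008.
Posterior mean = w·x̄ + (1−w)·μ₀ = 0.71008·0.47 + 0.28992·-0.13 = 0.296.

Posterior mean ≈ 0.296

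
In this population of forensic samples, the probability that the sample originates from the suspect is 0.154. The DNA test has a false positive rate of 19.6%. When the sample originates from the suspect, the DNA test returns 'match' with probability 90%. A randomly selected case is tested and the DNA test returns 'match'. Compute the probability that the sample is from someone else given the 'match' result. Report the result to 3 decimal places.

P(¬H | E) ≈ 0.545

Write H for 'the sample originates from the suspect'. Prior odds H:¬H = 0.154/0.846 = 0.18203. For the 'match' outcome, the likelihood ratio is 0.9/0.196 = 4.5918.
Posterior odds = 0.18203 × 4.5918 = 0.83587, so P(H|E) = 0.83587/(1+0.83587) = 0.455. Then P(¬H|E) = 1 − 0.455 = 0.545.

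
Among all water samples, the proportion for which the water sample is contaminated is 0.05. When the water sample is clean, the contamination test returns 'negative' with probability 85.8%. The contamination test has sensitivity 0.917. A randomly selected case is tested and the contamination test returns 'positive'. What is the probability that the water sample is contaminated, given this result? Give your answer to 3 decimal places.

P(H | E) ≈ 0.254

Let H be the event that the water sample is contaminated. P(H) = 0.05, so P(¬H) = 0.95. With E the 'positive' result, P(E|H) = 0.917 and P(E|¬H) = 0.142.
P(E) = 0.917·0.05 + 0.142·0.95 = 0.045850 + 0.13490 = 0.18075.
By Bayes' theorem, P(H|E) = 0.045850 / 0.18075 = 0.254.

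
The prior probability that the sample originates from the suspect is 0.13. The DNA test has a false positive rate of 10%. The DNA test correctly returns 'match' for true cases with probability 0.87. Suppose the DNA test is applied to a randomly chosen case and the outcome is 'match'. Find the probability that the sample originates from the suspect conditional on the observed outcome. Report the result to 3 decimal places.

P(H | E) ≈ 0.565

Write H for 'the sample originates from the suspect'. Prior odds H:¬H = 0.13/0.87 = 0.14943. For the 'match' outcome, the likelihood ratio is 0.87/0.1 = 8.7000.
Posterior odds = 0.14943 × 8.7000 = 1.3000, so P(H|E) = 1.3000/(1+1.3000) = 0.565.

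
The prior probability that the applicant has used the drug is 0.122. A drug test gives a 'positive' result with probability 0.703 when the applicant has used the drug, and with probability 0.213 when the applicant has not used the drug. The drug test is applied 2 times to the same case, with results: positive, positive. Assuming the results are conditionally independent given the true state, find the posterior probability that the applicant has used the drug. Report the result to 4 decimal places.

Posterior P(H) ≈ 0.6022

With H the event that the applicant has used the drug, the joint likelihood of the observed sequence is P(data|H) = 0.703·0.703 = 0.49421 and P(data|¬H) = 0.213·0.213 = 0.045369.
Bayes: P(H|data) = 0.122·0.49421 / (0.122·0.49421 + 0.878·0.045369) = 0.060293/0.10013 = 0.6022.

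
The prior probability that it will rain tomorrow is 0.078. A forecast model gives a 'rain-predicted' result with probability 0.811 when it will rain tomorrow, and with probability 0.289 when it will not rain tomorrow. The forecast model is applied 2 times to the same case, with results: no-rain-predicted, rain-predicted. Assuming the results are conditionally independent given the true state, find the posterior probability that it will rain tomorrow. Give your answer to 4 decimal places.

Posterior P(H) ≈ 0.0594

Let H be the event that it will rain tomorrow; start with P(H) = 0.078. P('rain-predicted'|H) = 0.811, P('rain-predicted'|¬H) = 0.289.
Update on result 1 ('no-rain-predicted'): P(H) ← 0.189·0.0780 / (0.189·0.0780 + 0.711·0.9220) = 0.014742/0.67028 = 0.0220.
Update on result 2 ('rain-predicted'): P(H) ← 0.811·0.0220 / (0.811·0.0220 + 0.289·0.9780) = 0.017837/0.30048 = 0.0594.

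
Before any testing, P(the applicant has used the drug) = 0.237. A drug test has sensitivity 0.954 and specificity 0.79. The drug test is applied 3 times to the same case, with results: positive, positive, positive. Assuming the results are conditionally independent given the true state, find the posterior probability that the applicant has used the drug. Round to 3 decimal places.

Let H be the event that the applicant has used the drug; start with P(H) = 0.237. P('positive'|H) = 0.954, P('positive'|¬H) = 0.21.
Update on result 1 ('positive'): P(H) ← 0.954·0.2370 / (0.954·0.2370 + 0.21·0.7630) = 0.22610/0.38633 = 0.5852.
Update on result 2 ('positive'): P(H) ← 0.954·0.5852 / (0.954·0.5852 + 0.21·0.4148) = 0.55833/0.64543 = 0.8651.
Update on result 3 ('positive'): P(H) ← 0.954·0.8651 / (0.954·0.8651 + 0.21·0.1349) = 0.82526/0.85360 = 0.9668.

Posterior P(H) ≈ 0.967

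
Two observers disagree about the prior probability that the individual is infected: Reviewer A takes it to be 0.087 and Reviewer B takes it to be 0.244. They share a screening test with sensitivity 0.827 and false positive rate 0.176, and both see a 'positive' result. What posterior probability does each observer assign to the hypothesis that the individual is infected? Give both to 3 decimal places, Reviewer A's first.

P('+'|H) = 0.827, P('+'|¬H) = 0.176.
Reviewer A: numerator 0.827·0.087 = 0.071949; evidence = 0.071949+0.176·0.913 = 0.23264; posterior = 0.309.
Reviewer B: numerator 0.827·0.244 = 0.20179; evidence = 0.20179+0.176·0.756 = 0.33484; posterior = 0.603.

Reviewer A: 0.309; Reviewer B: 0.603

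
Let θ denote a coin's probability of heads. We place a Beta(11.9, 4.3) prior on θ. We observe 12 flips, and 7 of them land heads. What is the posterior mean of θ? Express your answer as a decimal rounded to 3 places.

Posterior mean ≈ 0.670

The binomial likelihood is conjugate to the Beta prior: with 7 successes and 5 failures, the posterior is Beta(11.9+7, 4.3+5) = Beta(18.9, 9.3).
E[θ | data] = 18.9/(18.9+9.3) = 0.670.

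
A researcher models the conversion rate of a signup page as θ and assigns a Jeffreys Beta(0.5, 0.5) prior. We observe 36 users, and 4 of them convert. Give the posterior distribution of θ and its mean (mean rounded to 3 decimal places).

Posterior: Beta(4.5, 32.5); mean ≈ 0.122

The binomial likelihood is conjugate to the Beta prior: with 4 successes and 32 failures, the posterior is Beta(0.5+4, 0.5+32) = Beta(4.5, 32.5).
E[θ | data] = 4.5/(4.5+32.5) = 0.122.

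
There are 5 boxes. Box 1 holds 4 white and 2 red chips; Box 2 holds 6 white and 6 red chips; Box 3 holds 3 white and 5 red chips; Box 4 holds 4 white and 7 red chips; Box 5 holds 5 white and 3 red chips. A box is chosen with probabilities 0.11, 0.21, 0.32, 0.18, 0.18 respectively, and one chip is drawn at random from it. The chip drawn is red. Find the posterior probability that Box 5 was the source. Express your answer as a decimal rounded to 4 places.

Tabulate prior·likelihood by source: [1] prior 0.11, lik 0.3333, product 0.03667; [2] prior 0.21, lik 0.5, product 0.1050; [3] prior 0.32, lik 0.625, product 0.2000; [4] prior 0.18, lik 0.6364, product 0.1145; [5] prior 0.18, lik 0.375, product 0.06750.
Normalizing constant = 0.52371; the posterior for Box 5 is its product over the sum, 0.06750/0.52371 = 0.1289.

Posterior probability ≈ 0.1289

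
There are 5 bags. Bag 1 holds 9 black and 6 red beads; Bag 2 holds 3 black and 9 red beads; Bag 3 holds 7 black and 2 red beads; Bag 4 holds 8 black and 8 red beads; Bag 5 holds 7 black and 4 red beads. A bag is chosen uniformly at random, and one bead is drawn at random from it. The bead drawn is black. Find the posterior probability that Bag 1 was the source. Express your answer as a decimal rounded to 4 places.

P(black|Bag 1) = 0.6; P(black|Bag 2) = 0.25; P(black|Bag 3) = 0.7778; P(black|Bag 4) = 0.5; P(black|Bag 5) = 0.6364.
Prior × likelihood for each source: 0.2·0.6=0.1200, 0.2·0.25=0.05000, 0.2·0.7778=0.1556, 0.2·0.5=0.1000, 0.2·0.6364=0.1273. Summing gives P(black) = 0.55283.
P(Bag 1 | black) = 0.1200 / 0.55283 = 0.2171.

Posterior probability ≈ 0.2171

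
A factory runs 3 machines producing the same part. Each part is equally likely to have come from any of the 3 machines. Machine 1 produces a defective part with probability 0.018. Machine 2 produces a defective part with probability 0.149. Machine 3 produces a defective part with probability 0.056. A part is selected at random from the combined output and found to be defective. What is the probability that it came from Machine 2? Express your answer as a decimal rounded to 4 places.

Posterior probability ≈ 0.6682

P(defective|M1) = 0.018; P(defective|M2) = 0.149; P(defective|M3) = 0.056.
Prior × likelihood for each source: 0.333333·0.018=0.006000, 0.333333·0.149=0.04967, 0.333333·0.056=0.01867. Summing gives P(defective) = 0.074333.
P(Machine 2 | defective) = 0.04967 / 0.074333 = 0.6682.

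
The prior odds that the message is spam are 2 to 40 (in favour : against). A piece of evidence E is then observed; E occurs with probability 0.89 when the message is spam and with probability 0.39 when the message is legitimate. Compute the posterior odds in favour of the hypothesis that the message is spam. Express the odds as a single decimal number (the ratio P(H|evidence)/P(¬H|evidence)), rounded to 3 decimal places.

Posterior odds ≈ 0.114

Prior odds = 2/40 = 0.050000. In log-odds, ln(0.050000) = -2.9957.
Add log likelihood ratio: ln(2.2821) = 0.82507.
Posterior log-odds = -2.1707, so posterior odds = exp(-2.1707) = 0.11410.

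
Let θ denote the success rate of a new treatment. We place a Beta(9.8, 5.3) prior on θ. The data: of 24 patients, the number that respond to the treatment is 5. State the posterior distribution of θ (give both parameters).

The binomial likelihood is conjugate to the Beta prior: with 5 successes and 19 failures, the posterior is Beta(9.8+5, 5.3+19) = Beta(14.8, 24.3).

Posterior: Beta(14.8, 24.3)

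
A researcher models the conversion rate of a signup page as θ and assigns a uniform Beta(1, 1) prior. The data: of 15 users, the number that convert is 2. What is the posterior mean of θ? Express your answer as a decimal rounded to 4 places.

The binomial likelihood is conjugate to the Beta prior: with 2 successes and 13 failures, the posterior is Beta(1+2, 1+13) = Beta(3, 14).
E[θ | data] = 3/(3+14) = 0.1765.

Posterior mean ≈ 0.1765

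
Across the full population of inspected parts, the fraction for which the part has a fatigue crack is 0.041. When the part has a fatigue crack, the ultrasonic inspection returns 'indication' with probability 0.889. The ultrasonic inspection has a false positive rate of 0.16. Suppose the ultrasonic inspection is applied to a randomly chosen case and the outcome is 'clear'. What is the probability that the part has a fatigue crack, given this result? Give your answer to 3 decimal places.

P(H | E) ≈ 0.006

Let H be the event that the part has a fatigue crack. P(H) = 0.041, so P(¬H) = 0.959. With E the 'clear' result, P(E|H) = 0.111 and P(E|¬H) = 0.84.
P(E) = 0.111·0.041 + 0.84·0.959 = 0.0045510 + 0.80556 = 0.81011.
By Bayes' theorem, P(H|E) = 0.0045510 / 0.81011 = 0.006.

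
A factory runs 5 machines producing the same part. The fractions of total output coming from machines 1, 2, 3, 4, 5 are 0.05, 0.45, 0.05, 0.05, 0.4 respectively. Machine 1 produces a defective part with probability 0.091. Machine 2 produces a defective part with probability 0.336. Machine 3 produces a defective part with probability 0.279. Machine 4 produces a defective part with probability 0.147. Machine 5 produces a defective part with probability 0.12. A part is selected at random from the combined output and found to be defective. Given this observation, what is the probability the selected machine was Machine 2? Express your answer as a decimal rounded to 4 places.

P(defective|M1) = 0.091; P(defective|M2) = 0.336; P(defective|M3) = 0.279; P(defective|M4) = 0.147; P(defective|M5) = 0.12.
Prior × likelihood for each source: 0.05·0.091=0.004550, 0.45·0.336=0.1512, 0.05·0.279=0.01395, 0.05·0.147=0.007350, 0.4·0.12=0.04800. Summing gives P(defective) = 0.22505.
P(Machine 2 | defective) = 0.1512 / 0.22505 = 0.6719.

Posterior probability ≈ 0.6719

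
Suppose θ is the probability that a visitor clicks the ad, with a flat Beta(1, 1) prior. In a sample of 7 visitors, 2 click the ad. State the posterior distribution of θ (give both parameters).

Observing 2 successes and 5 failures updates Beta(1, 1) by adding the success and failure counts to the two shape parameters: α = 1+2 = 3, β = 1+5 = 6.

Posterior: Beta(3, 6)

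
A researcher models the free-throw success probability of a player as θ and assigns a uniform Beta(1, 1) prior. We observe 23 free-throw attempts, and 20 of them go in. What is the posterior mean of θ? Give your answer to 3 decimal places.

Posterior mean ≈ 0.840

Observing 20 successes and 3 failures updates Beta(1, 1) by adding the success and failure counts to the two shape parameters: α = 1+20 = 21, β = 1+3 = 4.
E[θ | data] = 21/(21+4) = 0.840.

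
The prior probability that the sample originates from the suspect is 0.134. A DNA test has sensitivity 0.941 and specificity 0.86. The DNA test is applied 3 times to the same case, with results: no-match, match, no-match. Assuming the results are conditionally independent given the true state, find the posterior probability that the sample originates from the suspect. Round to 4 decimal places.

Posterior P(H) ≈ 0.0049

Let H be the event that the sample originates from the suspect; start with P(H) = 0.134. P('match'|H) = 0.941, P('match'|¬H) = 0.14.
Update on result 1 ('no-match'): P(H) ← 0.059·0.1340 / (0.059·0.1340 + 0.86·0.8660) = 0.0079060/0.75267 = 0.0105.
Update on result 2 ('match'): P(H) ← 0.941·0.0105 / (0.941·0.0105 + 0.14·0.9895) = 0.0098843/0.14841 = 0.0666.
Update on result 3 ('no-match'): P(H) ← 0.059·0.0666 / (0.059·0.0666 + 0.86·0.9334) = 0.0039294/0.80665 = 0.0049.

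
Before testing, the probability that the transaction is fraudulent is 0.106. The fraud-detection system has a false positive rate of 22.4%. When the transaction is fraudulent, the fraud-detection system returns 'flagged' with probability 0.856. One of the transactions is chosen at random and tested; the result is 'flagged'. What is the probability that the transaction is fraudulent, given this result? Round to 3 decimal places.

P(H | E) ≈ 0.312

Let H be the event that the transaction is fraudulent. P(H) = 0.106, so P(¬H) = 0.894. With E the 'flagged' result, P(E|H) = 0.856 and P(E|¬H) = 0.224.
P(E) = 0.856·0.106 + 0.224·0.894 = 0.090736 + 0.20026 = 0.29099.
By Bayes' theorem, P(H|E) = 0.090736 / 0.29099 = 0.312.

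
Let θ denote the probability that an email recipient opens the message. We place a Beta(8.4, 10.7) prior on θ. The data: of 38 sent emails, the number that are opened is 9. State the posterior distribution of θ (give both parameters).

The binomial likelihood is conjugate to the Beta prior: with 9 successes and 29 failures, the posterior is Beta(8.4+9, 10.7+29) = Beta(17.4, 39.7).

Posterior: Beta(17.4, 39.7)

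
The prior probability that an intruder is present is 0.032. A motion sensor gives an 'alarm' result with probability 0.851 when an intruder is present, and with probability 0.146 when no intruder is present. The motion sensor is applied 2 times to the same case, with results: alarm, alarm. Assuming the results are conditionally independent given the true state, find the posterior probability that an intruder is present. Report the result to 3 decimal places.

Let H be the event that an intruder is present; start with P(H) = 0.032. P('alarm'|H) = 0.851, P('alarm'|¬H) = 0.146.
Update on result 1 ('alarm'): P(H) ← 0.851·0.0320 / (0.851·0.0320 + 0.146·0.9680) = 0.027232/0.16856 = 0.1616.
Update on result 2 ('alarm'): P(H) ← 0.851·0.1616 / (0.851·0.1616 + 0.146·0.8384) = 0.13748/0.25990 = 0.5290.

Posterior P(H) ≈ 0.529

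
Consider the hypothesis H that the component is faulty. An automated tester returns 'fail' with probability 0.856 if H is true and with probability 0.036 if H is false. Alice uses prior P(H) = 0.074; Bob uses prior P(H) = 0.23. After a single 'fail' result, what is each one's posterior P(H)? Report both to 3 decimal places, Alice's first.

Alice: 0.655; Bob: 0.877

The likelihood ratio for a 'fail' result is 0.856/0.036 = 23.778.
Alice: prior odds 0.074/0.926 = 0.079914; posterior odds 1.9002; posterior probability 0.655.
Bob: prior odds 0.23/0.77 = 0.29870; posterior odds 7.1025; posterior probability 0.877.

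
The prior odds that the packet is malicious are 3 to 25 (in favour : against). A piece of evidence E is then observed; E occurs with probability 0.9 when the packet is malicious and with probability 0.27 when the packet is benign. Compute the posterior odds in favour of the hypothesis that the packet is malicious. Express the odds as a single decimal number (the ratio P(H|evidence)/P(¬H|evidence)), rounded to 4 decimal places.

Posterior odds ≈ 0.4000

Prior odds = 3/25 = 0.12000. In log-odds, ln(0.12000) = -2.1203.
Add log likelihood ratio: ln(3.3333) = 1.2040.
Posterior log-odds = -0.91629, so posterior odds = exp(-0.91629) = 0.40000.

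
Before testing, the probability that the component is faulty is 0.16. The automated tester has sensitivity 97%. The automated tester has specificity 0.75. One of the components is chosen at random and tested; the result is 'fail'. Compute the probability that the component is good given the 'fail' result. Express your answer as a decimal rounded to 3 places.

P(¬H | E) ≈ 0.575

Let H be the event that the component is faulty. P(H) = 0.16, so P(¬H) = 0.84. With E the 'fail' result, P(E|H) = 0.97 and P(E|¬H) = 0.25.
P(E) = 0.97·0.16 + 0.25·0.84 = 0.15520 + 0.21000 = 0.36520.
By Bayes' theorem, P(H|E) = 0.15520 / 0.36520 = 0.425. Hence P(¬H|E) = 1 − 0.425 = 0.575.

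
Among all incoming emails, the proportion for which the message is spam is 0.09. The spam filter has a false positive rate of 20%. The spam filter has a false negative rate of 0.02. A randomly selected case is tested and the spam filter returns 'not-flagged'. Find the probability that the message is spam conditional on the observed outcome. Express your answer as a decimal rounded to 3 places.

Let H be the event that the message is spam. P(H) = 0.09, so P(¬H) = 0.91. With E the 'not-flagged' result, P(E|H) = 0.02 and P(E|¬H) = 0.8.
P(E) = 0.02·0.09 + 0.8·0.91 = 0.0018000 + 0.72800 = 0.72980.
By Bayes' theorem, P(H|E) = 0.0018000 / 0.72980 = 0.002.

P(H | E) ≈ 0.002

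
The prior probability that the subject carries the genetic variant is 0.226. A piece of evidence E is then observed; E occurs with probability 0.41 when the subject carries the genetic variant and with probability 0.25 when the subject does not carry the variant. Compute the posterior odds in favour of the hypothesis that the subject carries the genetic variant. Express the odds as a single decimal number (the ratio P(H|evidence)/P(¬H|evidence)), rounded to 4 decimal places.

Posterior odds ≈ 0.4789

Prior odds = 0.226/(1−0.226) = 0.29199. In log-odds, ln(0.29199) = -1.2310.
Add log likelihood ratio: ln(1.6400) = 0.49470.
Posterior log-odds = -0.73634, so posterior odds = exp(-0.73634) = 0.47886.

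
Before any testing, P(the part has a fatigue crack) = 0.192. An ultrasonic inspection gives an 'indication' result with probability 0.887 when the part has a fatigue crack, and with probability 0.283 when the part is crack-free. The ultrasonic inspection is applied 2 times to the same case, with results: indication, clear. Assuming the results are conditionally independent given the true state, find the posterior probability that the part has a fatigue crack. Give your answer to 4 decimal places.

Posterior P(H) ≈ 0.1050

With H the event that the part has a fatigue crack, the joint likelihood of the observed sequence is P(data|H) = 0.887·0.113 = 0.10023 and P(data|¬H) = 0.283·0.717 = 0.20291.
Bayes: P(H|data) = 0.192·0.10023 / (0.192·0.10023 + 0.808·0.20291) = 0.019244/0.18320 = 0.1050.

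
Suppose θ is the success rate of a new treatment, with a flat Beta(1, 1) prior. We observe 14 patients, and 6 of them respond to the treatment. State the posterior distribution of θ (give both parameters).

The binomial likelihood is conjugate to the Beta prior: with 6 successes and 8 failures, the posterior is Beta(1+6, 1+8) = Beta(7, 9).

Posterior: Beta(7, 9)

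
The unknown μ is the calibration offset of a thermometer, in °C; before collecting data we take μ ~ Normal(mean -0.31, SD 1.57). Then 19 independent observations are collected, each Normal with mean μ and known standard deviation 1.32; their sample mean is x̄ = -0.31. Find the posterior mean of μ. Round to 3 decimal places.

Posterior mean ≈ -0.310

Prior precision 1/τ₀² = 1/1.57² = 0.405696; data precision n/σ² = 19/1.32² = 10.9045.
Posterior precision = 0.405696 + 10.9045 = 11.3102.
Posterior mean = (0.405696·-0.31 + 10.9045·-0.31) / 11.3102 = -0.310.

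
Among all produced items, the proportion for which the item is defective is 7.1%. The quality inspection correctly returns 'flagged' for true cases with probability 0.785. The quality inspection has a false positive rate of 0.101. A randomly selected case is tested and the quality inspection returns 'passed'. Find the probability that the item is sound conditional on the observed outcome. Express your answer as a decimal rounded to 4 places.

P(¬H | E) ≈ 0.9821

Write H for 'the item is defective'. Prior odds H:¬H = 0.071/0.929 = 0.076426. For the 'passed' outcome, the likelihood ratio is 0.215/0.899 = 0.23915.
Posterior odds = 0.076426 × 0.23915 = 0.018278, so P(H|E) = 0.018278/(1+0.018278) = 0.0179. Then P(¬H|E) = 1 − 0.0179 = 0.9821.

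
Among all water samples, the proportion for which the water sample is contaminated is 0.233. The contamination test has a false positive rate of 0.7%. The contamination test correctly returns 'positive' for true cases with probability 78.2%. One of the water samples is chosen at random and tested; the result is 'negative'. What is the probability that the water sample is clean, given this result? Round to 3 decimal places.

Write H for 'the water sample is contaminated'. Prior odds H:¬H = 0.233/0.767 = 0.30378. For the 'negative' outcome, the likelihood ratio is 0.218/0.993 = 0.21954.
Posterior odds = 0.30378 × 0.21954 = 0.066691, so P(H|E) = 0.066691/(1+0.066691) = 0.063. Then P(¬H|E) = 1 − 0.063 = 0.937.

P(¬H | E) ≈ 0.937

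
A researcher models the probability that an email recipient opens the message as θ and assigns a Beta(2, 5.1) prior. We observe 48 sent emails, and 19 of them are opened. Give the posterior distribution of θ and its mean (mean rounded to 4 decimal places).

Observing 19 successes and 29 failures updates Beta(2, 5.1) by adding the success and failure counts to the two shape parameters: α = 2+19 = 21, β = 5.1+29 = 34.1.
Posterior mean = α/(α+β) = 21/55.1 = 0.3811.

Posterior: Beta(21, 34.1); mean ≈ 0.3811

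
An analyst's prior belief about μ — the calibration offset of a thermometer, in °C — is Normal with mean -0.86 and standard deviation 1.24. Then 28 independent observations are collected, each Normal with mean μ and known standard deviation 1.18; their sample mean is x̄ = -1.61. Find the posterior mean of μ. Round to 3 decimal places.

Posterior mean ≈ -1.587

Prior precision 1/τ₀² = 1/1.24² = 0.650364; data precision n/σ² = 28/1.18² = 20.1092.
Posterior precision = 0.650364 + 20.1092 = 20.7595.
Posterior mean = (0.650364·-0.86 + 20.1092·-1.61) / 20.7595 = -1.587.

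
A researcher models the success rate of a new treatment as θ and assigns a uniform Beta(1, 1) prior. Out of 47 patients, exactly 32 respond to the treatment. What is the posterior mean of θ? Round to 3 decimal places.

Posterior mean ≈ 0.673

Observing 32 successes and 15 failures updates Beta(1, 1) by adding the success and failure counts to the two shape parameters: α = 1+32 = 33, β = 1+15 = 16.
Posterior mean = α/(α+β) = 33/49 = 0.673.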